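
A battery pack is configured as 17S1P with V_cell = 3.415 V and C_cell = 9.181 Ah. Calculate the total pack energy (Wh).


E = Ns * Vcell * Np * Ccell = 17 * 3.415 * 1 * 9.181 = 533.0 Wh

533.0 Wh


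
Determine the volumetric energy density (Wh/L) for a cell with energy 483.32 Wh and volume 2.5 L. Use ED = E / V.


Volumetric ED = 483.32 Wh / 2.5 L = 193.3 Wh/L

193.3 Wh/L


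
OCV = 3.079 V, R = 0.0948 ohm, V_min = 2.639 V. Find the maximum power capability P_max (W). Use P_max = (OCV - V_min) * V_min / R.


dV = OCV - V_min = 0.44 V (so I_max = dV / R)
P_max = dV * V_min / R = 0.44 * 2.639 / 0.0948 = 12.25 W

12.25 W


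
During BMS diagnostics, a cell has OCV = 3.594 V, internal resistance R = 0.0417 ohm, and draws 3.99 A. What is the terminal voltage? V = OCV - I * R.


IR drop = 3.99 * 0.0417 = 0.16638 V
V = 3.594 - 0.16638 = 3.428 V

3.428 V


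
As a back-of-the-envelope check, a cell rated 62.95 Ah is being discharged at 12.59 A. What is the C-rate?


C_rate = I / capacity = 12.59 / 62.95 = 0.2C

0.2C


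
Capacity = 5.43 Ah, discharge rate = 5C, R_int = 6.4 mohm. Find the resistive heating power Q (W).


Convert: R = 6.4 mohm = 0.0064 ohm
Step 1: I = C_rate * capacity = 5 * 5.43 = 27.15 A
Step 2: Q = I^2 * R = 27.15^2 * 0.0064 = 737.12 * 0.0064 = 4.718 W

4.718 W


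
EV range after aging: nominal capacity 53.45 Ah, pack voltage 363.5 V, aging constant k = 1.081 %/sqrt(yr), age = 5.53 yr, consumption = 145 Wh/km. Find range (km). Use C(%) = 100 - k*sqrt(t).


Step 1: capacity retention = 100 - 1.081 * sqrt(5.53) = 100 - 1.081 * 2.3516 = 97.458%
Step 2: C_now = 53.45 * 97.458/100 = 52.091 Ah
Step 3: E_pack = V * C_now = 363.5 * 52.091 = 18935 Wh
Step 4: range = E_pack / consumption = 18935 / 145 = 130.6 km

130.6 km


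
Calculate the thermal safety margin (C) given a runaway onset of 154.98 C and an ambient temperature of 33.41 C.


margin = T_onset - T_ambient = 154.98 - 33.41 = 121.57 C

121.57 C


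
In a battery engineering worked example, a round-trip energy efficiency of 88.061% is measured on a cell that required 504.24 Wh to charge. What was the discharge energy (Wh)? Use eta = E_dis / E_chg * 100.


E_dis = eta/100 * E_chg = 88.061/100 * 504.24 = 444.0 Wh

444.0 Wh


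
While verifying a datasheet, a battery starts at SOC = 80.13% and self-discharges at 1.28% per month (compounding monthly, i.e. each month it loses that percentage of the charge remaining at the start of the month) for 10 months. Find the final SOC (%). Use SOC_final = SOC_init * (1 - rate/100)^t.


Monthly retention factor = 1 - 1.28/100 = 0.9872
Over 10 months: factor^10 = 0.87913
SOC_final = 80.13 * 0.87913 = 70.44%

70.44%


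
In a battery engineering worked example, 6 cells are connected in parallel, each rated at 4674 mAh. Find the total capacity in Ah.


Convert: C_cell = 4674 mAh = 4.674 Ah
C_total = 6 * 4.674 = 28.044 Ah

28.044 Ah


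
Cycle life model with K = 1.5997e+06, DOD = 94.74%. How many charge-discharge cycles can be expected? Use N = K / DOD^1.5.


Step 1: DOD^1.5 = 94.74^1.5 = 922.15
Step 2: N = 1.5997e+06 / 922.15 = 1735 cycles

1735 cycles


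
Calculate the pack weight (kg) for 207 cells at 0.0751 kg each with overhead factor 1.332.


m_pack = n * m_cell * overhead = 207 * 0.0751 * 1.332 = 20.71 kg

20.71 kg


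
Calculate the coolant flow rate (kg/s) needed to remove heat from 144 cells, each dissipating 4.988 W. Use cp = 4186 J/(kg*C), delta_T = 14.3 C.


Step 1: Total heat Q = 144 * 4.988 W = 718.27 W
Step 2: denom = cp * dT = 4186 * 14.3 = 59860
Step 3: m_dot = 718.27 / 59860 = 0.01200 kg/s

0.01200 kg/s


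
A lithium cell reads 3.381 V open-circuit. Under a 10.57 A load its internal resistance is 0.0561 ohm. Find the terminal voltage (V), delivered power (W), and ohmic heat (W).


Step 1: V_terminal = OCV - I*R = 3.381 - 10.57 * 0.0561 = 2.788 V
Step 2: P_out = V_terminal * I = 2.788 * 10.57 = 29.47 W
Step 3: Q = I^2 * R = 10.57^2 * 0.0561 = 6.268 W

V=2.788 V, P=29.47 W, Q=6.268 W


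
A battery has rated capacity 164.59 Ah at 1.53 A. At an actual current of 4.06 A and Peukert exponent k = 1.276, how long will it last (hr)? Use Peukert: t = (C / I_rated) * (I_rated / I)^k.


Step 1: t_rated = C / I_rated = 164.59 / 1.53 = 107.58 hr
Step 2: ratio = 1.53 / 4.06 = 0.37685
Step 3: ratio^k = 0.37685^1.276 = 0.28787
Step 4: t = t_rated * ratio^k = 107.58 * 0.28787 = 30.97 hr

30.97 hr


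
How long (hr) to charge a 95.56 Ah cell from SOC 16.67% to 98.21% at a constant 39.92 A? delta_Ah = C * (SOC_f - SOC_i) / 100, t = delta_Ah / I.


Step 1: dSOC = 98.21% - 16.67% = 81.54%
Step 2: delta_Ah = 95.56 * 81.54 / 100 = 77.92 Ah
Step 3: t = 77.92 / 39.92 = 1.952 hr

1.952 hr


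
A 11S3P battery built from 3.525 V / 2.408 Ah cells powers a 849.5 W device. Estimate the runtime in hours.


Step 1: E_pack = Ns * V_cell * Np * C_cell = 11 * 3.525 * 3 * 2.408 = 280.11 Wh
Step 2: t = E_pack / P = 280.11 / 849.5 = 0.3297 hr

0.3297 hr


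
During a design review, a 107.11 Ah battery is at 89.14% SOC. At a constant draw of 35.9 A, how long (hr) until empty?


Step 1: remaining = SOC/100 * C_total = 89.14/100 * 107.11 = 95.478 Ah
Step 2: t = remaining / I = 95.478 / 35.9 = 2.660 hr

2.660 hr


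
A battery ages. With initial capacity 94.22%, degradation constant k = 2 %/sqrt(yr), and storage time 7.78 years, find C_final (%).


sqrt(t) = sqrt(7.78) = 2.7893
C_final = 94.22 - 2 * 2.7893 = 88.64%

88.64%


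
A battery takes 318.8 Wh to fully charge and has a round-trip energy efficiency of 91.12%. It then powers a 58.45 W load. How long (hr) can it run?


Step 1: E_discharge = eta/100 * E_charge = 91.12/100 * 318.8 = 290.49 Wh
Step 2: t = E_discharge / P = 290.49 / 58.45 = 4.970 hr

4.970 hr


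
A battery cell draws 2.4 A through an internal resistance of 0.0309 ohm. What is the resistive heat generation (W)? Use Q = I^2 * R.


I^2 = 5.76
Q = 5.76 * 0.0309 = 0.1780 W

0.1780 W


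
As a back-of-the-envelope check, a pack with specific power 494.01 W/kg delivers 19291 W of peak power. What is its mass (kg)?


m = P / SP = 19291 / 494.01 = 39.05 kg

39.05 kg


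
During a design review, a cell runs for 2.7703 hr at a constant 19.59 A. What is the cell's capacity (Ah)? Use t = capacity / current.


C = I * t = 19.59 * 2.7703 = 54.27 Ah

54.27 Ah


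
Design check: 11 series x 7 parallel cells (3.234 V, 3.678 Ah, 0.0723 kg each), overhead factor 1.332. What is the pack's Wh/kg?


Step 1: V_pack = 11 * 3.234 = 35.574 V
Step 2: C_pack = 7 * 3.678 = 25.746 Ah
Step 3: E_pack = V_pack * C_pack = 35.574 * 25.746 = 915.89 Wh
Step 4: m_pack = 11 * 7 * 0.0723 * 1.332 = 7.4154 kg
Step 5: ED = E_pack / m_pack = 915.89 / 7.4154 = 123.5 Wh/kg

123.5 Wh/kg


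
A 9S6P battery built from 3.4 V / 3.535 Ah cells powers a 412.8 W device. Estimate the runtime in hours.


Step 1: E_pack = Ns * V_cell * Np * C_cell = 9 * 3.4 * 6 * 3.535 = 649.03 Wh
Step 2: t = E_pack / P = 649.03 / 412.8 = 1.572 hr

1.572 hr


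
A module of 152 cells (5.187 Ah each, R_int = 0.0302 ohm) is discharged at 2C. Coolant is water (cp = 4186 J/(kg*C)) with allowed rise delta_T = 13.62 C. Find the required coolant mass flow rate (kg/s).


Step 1: I = 2 * 5.187 = 10.374 A
Step 2: Q_cell = I^2 * R = 10.374^2 * 0.0302 = 3.2501 W
Step 3: Q_total = 152 * 3.2501 = 494.02 W
Step 4: m_dot = Q_total / (cp * dT) = 494.02 / (4186 * 13.62) = 0.008665 kg/s

0.008665 kg/s


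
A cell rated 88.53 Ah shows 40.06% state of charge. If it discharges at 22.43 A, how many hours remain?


Step 1: remaining = SOC/100 * C_total = 40.06/100 * 88.53 = 35.465 Ah
Step 2: t = remaining / I = 35.465 / 22.43 = 1.581 hr

1.581 hr


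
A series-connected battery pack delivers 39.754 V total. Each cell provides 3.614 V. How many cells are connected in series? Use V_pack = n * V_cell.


n = V_pack / V_cell = 39.754 / 3.614 = 11

11


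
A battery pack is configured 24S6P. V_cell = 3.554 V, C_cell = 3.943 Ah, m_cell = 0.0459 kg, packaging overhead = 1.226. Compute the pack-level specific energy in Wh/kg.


Step 1: V_pack = 24 * 3.554 = 85.296 V
Step 2: C_pack = 6 * 3.943 = 23.658 Ah
Step 3: E_pack = V_pack * C_pack = 85.296 * 23.658 = 2017.9 Wh
Step 4: m_pack = 24 * 6 * 0.0459 * 1.226 = 8.1034 kg
Step 5: ED = E_pack / m_pack = 2017.9 / 8.1034 = 249.0 Wh/kg

249.0 Wh/kg


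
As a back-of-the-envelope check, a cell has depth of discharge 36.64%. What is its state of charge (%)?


SOC = 100 - DOD = 100 - 36.64 = 63.36%

63.36%


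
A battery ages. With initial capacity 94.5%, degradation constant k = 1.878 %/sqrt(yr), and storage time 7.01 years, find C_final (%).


sqrt(t) = sqrt(7.01) = 2.6476
C_final = 94.5 - 1.878 * 2.6476 = 89.53%

89.53%


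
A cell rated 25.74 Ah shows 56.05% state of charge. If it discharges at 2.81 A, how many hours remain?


Step 1: remaining = SOC/100 * C_total = 56.05/100 * 25.74 = 14.427 Ah
Step 2: t = remaining / I = 14.427 / 2.81 = 5.134 hr

5.134 hr


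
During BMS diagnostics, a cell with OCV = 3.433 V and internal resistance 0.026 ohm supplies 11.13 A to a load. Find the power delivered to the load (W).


Step 1: V_terminal = OCV - I*R = 3.433 - 11.13 * 0.026 = 3.1436 V
Step 2: P_out = V_terminal * I = 3.1436 * 11.13 = 34.99 W

34.99 W


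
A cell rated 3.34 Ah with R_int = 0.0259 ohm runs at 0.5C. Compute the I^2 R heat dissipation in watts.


Step 1: I = C_rate * capacity = 0.5 * 3.34 = 1.67 A
Step 2: Q = I^2 * R = 1.67^2 * 0.0259 = 2.7889 * 0.0259 = 0.07223 W

0.07223 W


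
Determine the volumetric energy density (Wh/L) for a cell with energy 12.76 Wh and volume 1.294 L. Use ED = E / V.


ED = E / V = 12.76 / 1.294 = 9.861 Wh/L

9.861 Wh/L


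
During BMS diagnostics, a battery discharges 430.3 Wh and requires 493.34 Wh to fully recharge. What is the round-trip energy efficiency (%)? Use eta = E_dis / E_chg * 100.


eta_e = E_dis / E_chg * 100 = 430.3 / 493.34 * 100 = 87.22%

87.22%


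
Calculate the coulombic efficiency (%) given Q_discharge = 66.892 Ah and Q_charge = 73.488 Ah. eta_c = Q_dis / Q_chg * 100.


eta_c = Q_dis / Q_chg * 100 = 66.892 / 73.488 * 100 = 91.02%

91.02%


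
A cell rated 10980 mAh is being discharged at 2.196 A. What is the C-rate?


Convert: capacity = 10980 mAh = 10.98 Ah
Rearranging: C_rate = 2.196 / 10.98 = 0.2C

0.2C


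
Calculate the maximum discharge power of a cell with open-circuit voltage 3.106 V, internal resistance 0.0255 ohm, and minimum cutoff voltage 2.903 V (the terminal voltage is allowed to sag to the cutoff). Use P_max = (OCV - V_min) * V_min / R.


dV = OCV - V_min = 0.203 V (so I_max = dV / R)
P_max = dV * V_min / R = 0.203 * 2.903 / 0.0255 = 23.11 W

23.11 W


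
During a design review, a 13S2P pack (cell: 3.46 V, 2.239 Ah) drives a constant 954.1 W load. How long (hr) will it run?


Step 1: E_pack = Ns * V_cell * Np * C_cell = 13 * 3.46 * 2 * 2.239 = 201.42 Wh
Step 2: t = E_pack / P = 201.42 / 954.1 = 0.2111 hr

0.2111 hr


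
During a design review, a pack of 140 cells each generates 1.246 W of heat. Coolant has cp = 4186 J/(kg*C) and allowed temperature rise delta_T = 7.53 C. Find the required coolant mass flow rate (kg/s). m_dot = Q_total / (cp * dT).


Q_total = 140 * 1.246 = 174.44 W
m_dot = Q_total / (cp * dT) = 174.44 / (4186 * 7.53) = 0.005534 kg/s

0.005534 kg/s


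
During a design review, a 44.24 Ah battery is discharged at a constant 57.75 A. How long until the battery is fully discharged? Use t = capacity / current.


t = capacity / current = 44.24 / 57.75 = 0.7661 hr

0.7661 hr


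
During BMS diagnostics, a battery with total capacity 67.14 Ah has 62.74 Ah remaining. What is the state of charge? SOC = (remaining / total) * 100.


SOC = (remaining / total) * 100 = (62.74 / 67.14) * 100 = 93.45%

93.45%


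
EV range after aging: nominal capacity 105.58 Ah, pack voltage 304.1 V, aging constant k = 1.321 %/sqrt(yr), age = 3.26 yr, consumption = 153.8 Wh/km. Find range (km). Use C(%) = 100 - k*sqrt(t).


Step 1: capacity retention = 100 - 1.321 * sqrt(3.26) = 100 - 1.321 * 1.8055 = 97.615%
Step 2: C_now = 105.58 * 97.615/100 = 103.06 Ah
Step 3: E_pack = V * C_now = 304.1 * 103.06 = 31341 Wh
Step 4: range = E_pack / consumption = 31341 / 153.8 = 203.8 km

203.8 km


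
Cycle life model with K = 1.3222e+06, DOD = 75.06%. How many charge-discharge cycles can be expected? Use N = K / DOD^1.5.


DOD^1.5 = 650.3
N = K / DOD^1.5 = 1.3222e+06 / 650.3 = 2033

2033 cycles


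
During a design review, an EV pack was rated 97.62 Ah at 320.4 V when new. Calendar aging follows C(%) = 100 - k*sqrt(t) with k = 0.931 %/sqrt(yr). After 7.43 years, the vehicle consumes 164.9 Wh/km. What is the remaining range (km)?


Step 1: capacity retention = 100 - 0.931 * sqrt(7.43) = 100 - 0.931 * 2.7258 = 97.462%
Step 2: C_now = 97.62 * 97.462/100 = 95.142 Ah
Step 3: E_pack = V * C_now = 320.4 * 95.142 = 30483 Wh
Step 4: range = E_pack / consumption = 30483 / 164.9 = 184.9 km

184.9 km


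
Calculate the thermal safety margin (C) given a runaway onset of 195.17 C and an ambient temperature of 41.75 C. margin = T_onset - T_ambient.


Safety margin = 195.17 C - 41.75 C = 153.42 C

153.42 C


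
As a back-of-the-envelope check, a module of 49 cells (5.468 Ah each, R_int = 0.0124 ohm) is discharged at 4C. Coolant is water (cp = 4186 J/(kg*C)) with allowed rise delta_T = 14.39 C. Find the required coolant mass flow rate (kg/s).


Step 1: I = 4 * 5.468 = 21.872 A
Step 2: Q_cell = I^2 * R = 21.872^2 * 0.0124 = 5.932 W
Step 3: Q_total = 49 * 5.932 = 290.67 W
Step 4: m_dot = Q_total / (cp * dT) = 290.67 / (4186 * 14.39) = 0.004825 kg/s

0.004825 kg/s


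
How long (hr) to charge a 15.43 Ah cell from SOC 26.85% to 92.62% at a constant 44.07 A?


delta_Ah = 15.43 * (92.62 - 26.85) / 100 = 10.148 Ah
t = delta_Ah / I = 10.148 / 44.07 = 0.2303 hr

0.2303 hr


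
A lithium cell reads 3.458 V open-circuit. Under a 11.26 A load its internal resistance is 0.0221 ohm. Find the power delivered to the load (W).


Step 1: V_terminal = OCV - I*R = 3.458 - 11.26 * 0.0221 = 3.2092 V
Step 2: P_out = V_terminal * I = 3.2092 * 11.26 = 36.14 W

36.14 W


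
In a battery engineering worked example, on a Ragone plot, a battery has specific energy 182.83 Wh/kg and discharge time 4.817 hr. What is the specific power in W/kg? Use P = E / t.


Specific power = 182.83 Wh/kg / 4.817 hr = 37.96 W/kg

37.96 W/kg


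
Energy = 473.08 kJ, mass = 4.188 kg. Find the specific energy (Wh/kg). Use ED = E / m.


Convert: E = 473.08 kJ = 131.41 Wh
ED = E / m = 131.41 / 4.188 = 31.38 Wh/kg

31.38 Wh/kg


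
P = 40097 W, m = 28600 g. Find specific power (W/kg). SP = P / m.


Convert: m = 28600 g = 28.6 kg
Specific power = 40097 W / 28.6 kg = 1402 W/kg

1402 W/kg


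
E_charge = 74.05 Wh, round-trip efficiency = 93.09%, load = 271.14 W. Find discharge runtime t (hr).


Step 1: E_discharge = eta/100 * E_charge = 93.09/100 * 74.05 = 68.933 Wh
Step 2: t = E_discharge / P = 68.933 / 271.14 = 0.2542 hr

0.2542 hr


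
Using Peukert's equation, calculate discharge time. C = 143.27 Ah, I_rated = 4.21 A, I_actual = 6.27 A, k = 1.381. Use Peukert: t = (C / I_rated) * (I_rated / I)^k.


Step 1: t_rated = C / I_rated = 143.27 / 4.21 = 34.031 hr
Step 2: ratio = 4.21 / 6.27 = 0.67145
Step 3: ratio^k = 0.67145^1.381 = 0.57691
Step 4: t = t_rated * ratio^k = 34.031 * 0.57691 = 19.63 hr

19.63 hr


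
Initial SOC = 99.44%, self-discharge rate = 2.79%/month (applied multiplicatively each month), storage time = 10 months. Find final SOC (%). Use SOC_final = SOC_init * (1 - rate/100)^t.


decay = (1 - 2.79/100)^10 = 0.75355
SOC_final = 99.44 * 0.75355 = 74.93%

74.93%


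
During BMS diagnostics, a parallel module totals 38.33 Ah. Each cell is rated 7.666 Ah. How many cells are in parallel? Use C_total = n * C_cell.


n = C_total / C_cell = 38.33 / 7.666 = 5

5


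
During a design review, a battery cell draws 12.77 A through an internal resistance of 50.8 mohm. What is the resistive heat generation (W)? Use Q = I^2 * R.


Convert: R = 50.8 mohm = 0.0508 ohm
Q = I^2 * R = 12.77^2 * 0.0508 = 8.284 W

8.284 W


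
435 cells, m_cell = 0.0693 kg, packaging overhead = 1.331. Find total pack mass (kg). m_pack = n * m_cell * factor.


Cell mass sum = 435 * 0.0693 = 30.146 kg
With overhead 1.331: m_pack = 30.146 * 1.331 = 40.12 kg

40.12 kg


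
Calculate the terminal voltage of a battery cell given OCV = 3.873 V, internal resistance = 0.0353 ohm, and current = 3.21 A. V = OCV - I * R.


IR drop = 3.21 * 0.0353 = 0.11331 V
V = 3.873 - 0.11331 = 3.760 V

3.760 V


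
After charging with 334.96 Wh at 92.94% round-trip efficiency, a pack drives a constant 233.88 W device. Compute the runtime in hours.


Step 1: E_discharge = eta/100 * E_charge = 92.94/100 * 334.96 = 311.31 Wh
Step 2: t = E_discharge / P = 311.31 / 233.88 = 1.331 hr

1.331 hr


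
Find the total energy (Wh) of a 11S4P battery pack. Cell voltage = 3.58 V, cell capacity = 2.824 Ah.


E = Ns * Vcell * Np * Ccell = 11 * 3.58 * 4 * 2.824 = 444.8 Wh

444.8 Wh


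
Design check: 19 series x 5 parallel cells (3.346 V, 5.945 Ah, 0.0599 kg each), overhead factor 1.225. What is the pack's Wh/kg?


Step 1: V_pack = 19 * 3.346 = 63.574 V
Step 2: C_pack = 5 * 5.945 = 29.725 Ah
Step 3: E_pack = V_pack * C_pack = 63.574 * 29.725 = 1889.7 Wh
Step 4: m_pack = 19 * 5 * 0.0599 * 1.225 = 6.9709 kg
Step 5: ED = E_pack / m_pack = 1889.7 / 6.9709 = 271.1 Wh/kg

271.1 Wh/kg


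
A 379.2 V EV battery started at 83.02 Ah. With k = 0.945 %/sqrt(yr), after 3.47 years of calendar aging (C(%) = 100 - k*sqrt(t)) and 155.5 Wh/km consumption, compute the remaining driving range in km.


Step 1: capacity retention = 100 - 0.945 * sqrt(3.47) = 100 - 0.945 * 1.8628 = 98.24%
Step 2: C_now = 83.02 * 98.24/100 = 81.559 Ah
Step 3: E_pack = V * C_now = 379.2 * 81.559 = 30927 Wh
Step 4: range = E_pack / consumption = 30927 / 155.5 = 198.9 km

198.9 km


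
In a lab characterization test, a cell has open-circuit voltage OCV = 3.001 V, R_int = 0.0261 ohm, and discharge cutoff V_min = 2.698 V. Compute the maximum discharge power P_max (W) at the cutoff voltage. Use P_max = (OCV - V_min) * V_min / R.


P_max = (OCV - V_min) * V_min / R = (3.001 - 2.698) * 2.698 / 0.0261 = 0.303 * 2.698 / 0.0261 = 31.32 W

31.32 W


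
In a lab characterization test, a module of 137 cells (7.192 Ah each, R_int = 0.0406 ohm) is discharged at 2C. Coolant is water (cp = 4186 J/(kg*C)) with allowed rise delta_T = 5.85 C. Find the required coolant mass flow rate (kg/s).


Step 1: I = 2 * 7.192 = 14.384 A
Step 2: Q_cell = I^2 * R = 14.384^2 * 0.0406 = 8.4001 W
Step 3: Q_total = 137 * 8.4001 = 1150.8 W
Step 4: m_dot = Q_total / (cp * dT) = 1150.8 / (4186 * 5.85) = 0.04699 kg/s

0.04699 kg/s


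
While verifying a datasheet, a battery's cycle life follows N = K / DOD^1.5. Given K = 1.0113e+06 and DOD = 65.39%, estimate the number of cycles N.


DOD^1.5 = 528.77
N = K / DOD^1.5 = 1.0113e+06 / 528.77 = 1913

1913 cycles


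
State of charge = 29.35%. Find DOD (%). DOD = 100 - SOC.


DOD = 100 - SOC = 100 - 29.35 = 70.65%

70.65%


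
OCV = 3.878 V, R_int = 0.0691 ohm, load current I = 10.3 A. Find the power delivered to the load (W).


Step 1: V_terminal = OCV - I*R = 3.878 - 10.3 * 0.0691 = 3.1663 V
Step 2: P_out = V_terminal * I = 3.1663 * 10.3 = 32.61 W

32.61 W


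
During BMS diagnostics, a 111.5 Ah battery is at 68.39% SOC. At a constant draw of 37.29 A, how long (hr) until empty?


Step 1: remaining = SOC/100 * C_total = 68.39/100 * 111.5 = 76.255 Ah
Step 2: t = remaining / I = 76.255 / 37.29 = 2.045 hr

2.045 hr


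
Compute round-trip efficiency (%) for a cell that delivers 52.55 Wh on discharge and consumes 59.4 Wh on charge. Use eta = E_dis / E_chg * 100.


Round-trip efficiency = 52.55/59.4 * 100% = 88.47%

88.47%


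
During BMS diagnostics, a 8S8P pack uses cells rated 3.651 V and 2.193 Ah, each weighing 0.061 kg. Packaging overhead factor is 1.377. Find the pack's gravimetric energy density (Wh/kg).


Step 1: V_pack = 8 * 3.651 = 29.208 V
Step 2: C_pack = 8 * 2.193 = 17.544 Ah
Step 3: E_pack = V_pack * C_pack = 29.208 * 17.544 = 512.43 Wh
Step 4: m_pack = 8 * 8 * 0.061 * 1.377 = 5.3758 kg
Step 5: ED = E_pack / m_pack = 512.43 / 5.3758 = 95.32 Wh/kg

95.32 Wh/kg


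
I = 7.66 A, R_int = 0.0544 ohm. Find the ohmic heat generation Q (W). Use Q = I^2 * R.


I^2 = 58.676
Q = 58.676 * 0.0544 = 3.192 W

3.192 W


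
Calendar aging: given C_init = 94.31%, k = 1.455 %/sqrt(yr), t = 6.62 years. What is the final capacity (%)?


sqrt(t) = sqrt(6.62) = 2.5729
C_final = 94.31 - 1.455 * 2.5729 = 90.57%

90.57%


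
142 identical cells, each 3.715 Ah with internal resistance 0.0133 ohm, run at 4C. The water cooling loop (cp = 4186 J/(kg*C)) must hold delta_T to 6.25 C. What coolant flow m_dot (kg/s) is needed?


Step 1: I = 4 * 3.715 = 14.86 A
Step 2: Q_cell = I^2 * R = 14.86^2 * 0.0133 = 2.9369 W
Step 3: Q_total = 142 * 2.9369 = 417.04 W
Step 4: m_dot = Q_total / (cp * dT) = 417.04 / (4186 * 6.25) = 0.01594 kg/s

0.01594 kg/s


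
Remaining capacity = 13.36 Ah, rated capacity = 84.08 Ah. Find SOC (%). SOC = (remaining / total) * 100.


SOC% = 13.36 / 84.08 * 100 = 15.89%

15.89%


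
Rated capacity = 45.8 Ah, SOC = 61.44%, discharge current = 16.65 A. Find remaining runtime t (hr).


Step 1: remaining = SOC/100 * C_total = 61.44/100 * 45.8 = 28.14 Ah
Step 2: t = remaining / I = 28.14 / 16.65 = 1.690 hr

1.690 hr


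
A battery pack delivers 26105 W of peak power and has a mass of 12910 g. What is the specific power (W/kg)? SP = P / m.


Convert: m = 12910 g = 12.91 kg
SP = P / m = 26105 / 12.91 = 2022 W/kg

2022 W/kg


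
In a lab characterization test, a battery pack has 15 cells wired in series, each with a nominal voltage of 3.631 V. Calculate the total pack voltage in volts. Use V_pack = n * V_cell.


With 15 cells in series at 3.631 V each, V_pack = 54.465 V

54.465 V


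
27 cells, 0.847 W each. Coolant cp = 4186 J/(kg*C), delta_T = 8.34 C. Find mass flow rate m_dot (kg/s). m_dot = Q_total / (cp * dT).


Step 1: Total heat Q = 27 * 0.847 W = 22.869 W
Step 2: denom = cp * dT = 4186 * 8.34 = 34911
Step 3: m_dot = 22.869 / 34911 = 6.551e-04 kg/s

6.551e-04 kg/s


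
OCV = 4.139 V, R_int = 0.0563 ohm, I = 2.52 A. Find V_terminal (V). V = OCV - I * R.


IR drop = 2.52 * 0.0563 = 0.14188 V
V = 4.139 - 0.14188 = 3.997 V

3.997 V


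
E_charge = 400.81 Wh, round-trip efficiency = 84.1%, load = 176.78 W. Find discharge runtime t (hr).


Step 1: E_discharge = eta/100 * E_charge = 84.1/100 * 400.81 = 337.08 Wh
Step 2: t = E_discharge / P = 337.08 / 176.78 = 1.907 hr

1.907 hr


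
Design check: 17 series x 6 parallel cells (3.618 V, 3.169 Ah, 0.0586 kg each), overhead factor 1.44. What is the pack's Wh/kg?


Step 1: V_pack = 17 * 3.618 = 61.506 V
Step 2: C_pack = 6 * 3.169 = 19.014 Ah
Step 3: E_pack = V_pack * C_pack = 61.506 * 19.014 = 1169.5 Wh
Step 4: m_pack = 17 * 6 * 0.0586 * 1.44 = 8.6072 kg
Step 5: ED = E_pack / m_pack = 1169.5 / 8.6072 = 135.9 Wh/kg

135.9 Wh/kg


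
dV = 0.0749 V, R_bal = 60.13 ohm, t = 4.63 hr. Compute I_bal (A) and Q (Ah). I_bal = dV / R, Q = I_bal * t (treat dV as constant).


I_bal = dV / R = 0.0749 / 60.13 = 0.0012456 A
Q = I_bal * t = 0.0012456 * 4.63 = 0.005767 Ah

I=0.0012456 A, Q=0.005767 Ah


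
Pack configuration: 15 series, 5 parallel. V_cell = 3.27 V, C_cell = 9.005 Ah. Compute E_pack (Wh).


V_pack = 15 * 3.27 = 49.05 V
C_pack = 5 * 9.005 = 45.025 Ah
E = V_pack * C_pack = 49.05 * 45.025 = 2208 Wh

2208 Wh


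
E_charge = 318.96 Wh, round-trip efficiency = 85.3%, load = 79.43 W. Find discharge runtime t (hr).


Step 1: E_discharge = eta/100 * E_charge = 85.3/100 * 318.96 = 272.07 Wh
Step 2: t = E_discharge / P = 272.07 / 79.43 = 3.425 hr

3.425 hr


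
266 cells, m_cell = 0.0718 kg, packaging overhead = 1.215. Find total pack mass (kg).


Cell mass sum = 266 * 0.0718 = 19.099 kg
With overhead 1.215: m_pack = 19.099 * 1.215 = 23.21 kg

23.21 kg


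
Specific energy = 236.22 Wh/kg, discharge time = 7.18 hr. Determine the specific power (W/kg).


P_specific = E / t = 236.22 / 7.18 = 32.90 W/kg

32.90 W/kg


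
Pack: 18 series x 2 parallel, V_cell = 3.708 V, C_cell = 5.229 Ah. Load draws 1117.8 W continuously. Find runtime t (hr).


Step 1: E_pack = Ns * V_cell * Np * C_cell = 18 * 3.708 * 2 * 5.229 = 698.01 Wh
Step 2: t = E_pack / P = 698.01 / 1117.8 = 0.6244 hr

0.6244 hr


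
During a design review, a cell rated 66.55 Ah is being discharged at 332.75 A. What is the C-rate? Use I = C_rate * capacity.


C_rate = I / capacity = 332.75 / 66.55 = 5C

5C


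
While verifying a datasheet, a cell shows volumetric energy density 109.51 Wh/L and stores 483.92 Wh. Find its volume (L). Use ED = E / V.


V = E / ED = 483.92 / 109.51 = 4.419 L

4.419 L


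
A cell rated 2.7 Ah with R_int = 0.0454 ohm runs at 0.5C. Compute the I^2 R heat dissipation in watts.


Step 1: I = C_rate * capacity = 0.5 * 2.7 = 1.35 A
Step 2: Q = I^2 * R = 1.35^2 * 0.0454 = 1.8225 * 0.0454 = 0.08274 W

0.08274 W


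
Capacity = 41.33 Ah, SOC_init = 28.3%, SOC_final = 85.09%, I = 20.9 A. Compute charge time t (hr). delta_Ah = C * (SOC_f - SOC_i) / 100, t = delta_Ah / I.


Step 1: dSOC = 85.09% - 28.3% = 56.79%
Step 2: delta_Ah = 41.33 * 56.79 / 100 = 23.471 Ah
Step 3: t = 23.471 / 20.9 = 1.123 hr

1.123 hr


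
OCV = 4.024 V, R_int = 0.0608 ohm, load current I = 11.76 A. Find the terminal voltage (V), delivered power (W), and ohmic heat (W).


Step 1: V_terminal = OCV - I*R = 4.024 - 11.76 * 0.0608 = 3.309 V
Step 2: P_out = V_terminal * I = 3.309 * 11.76 = 38.91 W
Step 3: Q = I^2 * R = 11.76^2 * 0.0608 = 8.408 W

V=3.309 V, P=38.91 W, Q=8.408 W


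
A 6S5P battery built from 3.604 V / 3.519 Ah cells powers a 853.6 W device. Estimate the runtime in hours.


Step 1: E_pack = Ns * V_cell * Np * C_cell = 6 * 3.604 * 5 * 3.519 = 380.47 Wh
Step 2: t = E_pack / P = 380.47 / 853.6 = 0.4457 hr

0.4457 hr


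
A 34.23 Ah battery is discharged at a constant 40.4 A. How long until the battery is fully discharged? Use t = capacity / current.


t = capacity / current = 34.23 / 40.4 = 0.8473 hr

0.8473 hr


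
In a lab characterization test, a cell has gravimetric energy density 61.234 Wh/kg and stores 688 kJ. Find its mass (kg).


Convert: E = 688 kJ = 191.11 Wh
m = E / ED = 191.11 / 61.234 = 3.121 kg

3.121 kg


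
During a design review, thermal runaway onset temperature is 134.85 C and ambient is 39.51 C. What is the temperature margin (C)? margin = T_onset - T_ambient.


margin = T_onset - T_ambient = 134.85 - 39.51 = 95.34 C

95.34 C


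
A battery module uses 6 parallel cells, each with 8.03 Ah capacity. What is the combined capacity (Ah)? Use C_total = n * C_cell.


Parallel capacities add: 6 * 8.03 Ah = 48.18 Ah

48.18 Ah


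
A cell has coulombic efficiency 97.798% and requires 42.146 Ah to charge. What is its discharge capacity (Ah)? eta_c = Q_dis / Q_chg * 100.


Q_dis = eta/100 * Q_chg = 97.798/100 * 42.146 = 41.22 Ah

41.22 Ah


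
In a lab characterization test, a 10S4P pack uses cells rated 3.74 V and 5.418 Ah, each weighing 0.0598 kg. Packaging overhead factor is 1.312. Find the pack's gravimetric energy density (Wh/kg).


Step 1: V_pack = 10 * 3.74 = 37.4 V
Step 2: C_pack = 4 * 5.418 = 21.672 Ah
Step 3: E_pack = V_pack * C_pack = 37.4 * 21.672 = 810.53 Wh
Step 4: m_pack = 10 * 4 * 0.0598 * 1.312 = 3.1383 kg
Step 5: ED = E_pack / m_pack = 810.53 / 3.1383 = 258.3 Wh/kg

258.3 Wh/kg


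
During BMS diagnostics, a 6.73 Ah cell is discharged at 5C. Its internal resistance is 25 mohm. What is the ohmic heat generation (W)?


Convert: R = 25 mohm = 0.025 ohm
Step 1: I = C_rate * capacity = 5 * 6.73 = 33.65 A
Step 2: Q = I^2 * R = 33.65^2 * 0.025 = 1132.3 * 0.025 = 28.31 W

28.31 W


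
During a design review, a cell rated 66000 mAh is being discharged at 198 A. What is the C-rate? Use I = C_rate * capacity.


Convert: capacity = 66000 mAh = 66 Ah
Rearranging: C_rate = 198 / 66 = 3C

3C


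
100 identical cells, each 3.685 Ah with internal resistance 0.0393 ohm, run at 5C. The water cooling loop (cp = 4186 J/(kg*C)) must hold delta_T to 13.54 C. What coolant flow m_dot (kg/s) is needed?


Step 1: I = 5 * 3.685 = 18.425 A
Step 2: Q_cell = I^2 * R = 18.425^2 * 0.0393 = 13.342 W
Step 3: Q_total = 100 * 13.342 = 1334.2 W
Step 4: m_dot = Q_total / (cp * dT) = 1334.2 / (4186 * 13.54) = 0.02354 kg/s

0.02354 kg/s


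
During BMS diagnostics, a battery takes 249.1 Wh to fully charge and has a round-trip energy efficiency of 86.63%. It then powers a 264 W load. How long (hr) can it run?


Step 1: E_discharge = eta/100 * E_charge = 86.63/100 * 249.1 = 215.8 Wh
Step 2: t = E_discharge / P = 215.8 / 264 = 0.8174 hr

0.8174 hr


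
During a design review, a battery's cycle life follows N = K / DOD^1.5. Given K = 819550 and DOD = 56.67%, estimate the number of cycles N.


DOD^1.5 = 426.61
N = K / DOD^1.5 = 819550 / 426.61 = 1921

1921 cycles


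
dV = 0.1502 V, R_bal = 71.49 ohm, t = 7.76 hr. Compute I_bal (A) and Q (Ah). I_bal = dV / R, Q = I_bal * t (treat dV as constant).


I_bal = dV / R = 0.1502 / 71.49 = 0.002101 A
Q = I_bal * t = 0.002101 * 7.76 = 0.01630 Ah

I=0.002101 A, Q=0.01630 Ah


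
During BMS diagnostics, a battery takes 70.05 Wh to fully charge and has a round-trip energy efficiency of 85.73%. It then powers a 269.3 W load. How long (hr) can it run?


Step 1: E_discharge = eta/100 * E_charge = 85.73/100 * 70.05 = 60.054 Wh
Step 2: t = E_discharge / P = 60.054 / 269.3 = 0.2230 hr

0.2230 hr


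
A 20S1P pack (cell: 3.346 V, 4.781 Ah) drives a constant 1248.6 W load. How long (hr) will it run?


Step 1: E_pack = Ns * V_cell * Np * C_cell = 20 * 3.346 * 1 * 4.781 = 319.94 Wh
Step 2: t = E_pack / P = 319.94 / 1248.6 = 0.2562 hr

0.2562 hr


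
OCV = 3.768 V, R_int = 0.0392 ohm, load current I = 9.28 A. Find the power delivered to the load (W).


Step 1: V_terminal = OCV - I*R = 3.768 - 9.28 * 0.0392 = 3.4042 V
Step 2: P_out = V_terminal * I = 3.4042 * 9.28 = 31.59 W

31.59 W


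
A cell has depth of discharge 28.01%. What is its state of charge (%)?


SOC = 100 - DOD = 100 - 28.01 = 71.99%

71.99%


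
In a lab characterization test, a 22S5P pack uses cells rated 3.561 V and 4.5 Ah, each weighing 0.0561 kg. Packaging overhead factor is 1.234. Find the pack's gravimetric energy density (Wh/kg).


Step 1: V_pack = 22 * 3.561 = 78.342 V
Step 2: C_pack = 5 * 4.5 = 22.5 Ah
Step 3: E_pack = V_pack * C_pack = 78.342 * 22.5 = 1762.7 Wh
Step 4: m_pack = 22 * 5 * 0.0561 * 1.234 = 7.615 kg
Step 5: ED = E_pack / m_pack = 1762.7 / 7.615 = 231.5 Wh/kg

231.5 Wh/kg


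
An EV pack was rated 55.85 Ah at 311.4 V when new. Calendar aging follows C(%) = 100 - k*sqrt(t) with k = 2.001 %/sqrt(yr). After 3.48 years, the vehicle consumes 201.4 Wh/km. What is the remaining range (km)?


Step 1: capacity retention = 100 - 2.001 * sqrt(3.48) = 100 - 2.001 * 1.8655 = 96.267%
Step 2: C_now = 55.85 * 96.267/100 = 53.765 Ah
Step 3: E_pack = V * C_now = 311.4 * 53.765 = 16742 Wh
Step 4: range = E_pack / consumption = 16742 / 201.4 = 83.13 km

83.13 km


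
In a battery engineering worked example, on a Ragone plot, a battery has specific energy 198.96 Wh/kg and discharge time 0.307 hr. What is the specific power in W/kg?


P_specific = E / t = 198.96 / 0.307 = 648.1 W/kg

648.1 W/kg


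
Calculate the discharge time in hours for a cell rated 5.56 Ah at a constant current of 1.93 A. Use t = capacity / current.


t = capacity / current = 5.56 / 1.93 = 2.881 hr

2.881 hr


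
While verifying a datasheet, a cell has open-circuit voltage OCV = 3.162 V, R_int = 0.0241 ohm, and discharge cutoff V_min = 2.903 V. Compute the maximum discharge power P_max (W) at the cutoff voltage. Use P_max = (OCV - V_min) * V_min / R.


dV = OCV - V_min = 0.259 V (so I_max = dV / R)
P_max = dV * V_min / R = 0.259 * 2.903 / 0.0241 = 31.20 W

31.20 W


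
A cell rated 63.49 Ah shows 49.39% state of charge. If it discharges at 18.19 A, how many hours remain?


Step 1: remaining = SOC/100 * C_total = 49.39/100 * 63.49 = 31.358 Ah
Step 2: t = remaining / I = 31.358 / 18.19 = 1.724 hr

1.724 hr


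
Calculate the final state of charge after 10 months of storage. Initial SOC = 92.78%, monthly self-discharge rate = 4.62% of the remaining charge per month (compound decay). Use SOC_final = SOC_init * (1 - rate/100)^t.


decay = (1 - 4.62/100)^10 = 0.62312
SOC_final = 92.78 * 0.62312 = 57.81%

57.81%


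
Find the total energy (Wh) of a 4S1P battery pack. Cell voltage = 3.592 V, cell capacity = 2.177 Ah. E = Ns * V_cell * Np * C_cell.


E = Ns * Vcell * Np * Ccell = 4 * 3.592 * 1 * 2.177 = 31.28 Wh

31.28 Wh


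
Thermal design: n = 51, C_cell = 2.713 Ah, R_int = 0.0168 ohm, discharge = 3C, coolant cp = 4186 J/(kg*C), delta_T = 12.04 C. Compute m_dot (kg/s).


Step 1: I = 3 * 2.713 = 8.139 A
Step 2: Q_cell = I^2 * R = 8.139^2 * 0.0168 = 1.1129 W
Step 3: Q_total = 51 * 1.1129 = 56.758 W
Step 4: m_dot = Q_total / (cp * dT) = 56.758 / (4186 * 12.04) = 0.001126 kg/s

0.001126 kg/s


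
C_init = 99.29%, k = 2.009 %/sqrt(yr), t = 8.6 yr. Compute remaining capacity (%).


Step 1: sqrt(8.6 yr) = 2.9326
Step 2: drop = 2.009 * 2.9326 = 5.8916
Step 3: C_final = 99.29 - 5.8916 = 93.40%

93.40%


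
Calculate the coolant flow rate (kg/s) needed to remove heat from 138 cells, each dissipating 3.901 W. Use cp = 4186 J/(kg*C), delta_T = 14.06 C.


Q_total = 138 * 3.901 = 538.34 W
m_dot = Q_total / (cp * dT) = 538.34 / (4186 * 14.06) = 0.009147 kg/s

0.009147 kg/s


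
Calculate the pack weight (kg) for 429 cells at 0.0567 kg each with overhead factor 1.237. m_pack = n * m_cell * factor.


m_pack = n * m_cell * overhead = 429 * 0.0567 * 1.237 = 30.09 kg

30.09 kg


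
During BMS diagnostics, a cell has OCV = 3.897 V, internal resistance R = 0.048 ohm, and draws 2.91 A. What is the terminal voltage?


V = OCV - I*R = 3.897 - 2.91 * 0.048 = 3.757 V

3.757 V


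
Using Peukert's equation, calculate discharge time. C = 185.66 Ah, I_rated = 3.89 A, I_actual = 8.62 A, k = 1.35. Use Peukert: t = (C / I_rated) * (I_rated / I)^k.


t_rated = C / I_rated = 185.66 / 3.89 = 47.728 hr
(I_rated/I)^k = (0.45128)^1.35 = 0.34159
t = t_rated * (I_rated/I)^k = 47.728 * 0.34159 = 16.30 hr

16.30 hr


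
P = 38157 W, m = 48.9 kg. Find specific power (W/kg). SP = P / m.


SP = P / m = 38157 / 48.9 = 780.3 W/kg

780.3 W/kg


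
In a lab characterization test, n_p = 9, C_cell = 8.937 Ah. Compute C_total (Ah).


C_total = 9 * 8.937 = 80.433 Ah

80.433 Ah


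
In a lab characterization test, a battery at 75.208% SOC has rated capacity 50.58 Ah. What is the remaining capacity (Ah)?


remaining = SOC / 100 * total = 75.208 / 100 * 50.58 = 38.04 Ah

38.04 Ah


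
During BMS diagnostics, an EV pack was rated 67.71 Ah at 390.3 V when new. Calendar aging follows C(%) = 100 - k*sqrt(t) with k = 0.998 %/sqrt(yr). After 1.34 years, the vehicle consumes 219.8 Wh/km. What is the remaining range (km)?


Step 1: capacity retention = 100 - 0.998 * sqrt(1.34) = 100 - 0.998 * 1.1576 = 98.845%
Step 2: C_now = 67.71 * 98.845/100 = 66.928 Ah
Step 3: E_pack = V * C_now = 390.3 * 66.928 = 26122 Wh
Step 4: range = E_pack / consumption = 26122 / 219.8 = 118.8 km

118.8 km


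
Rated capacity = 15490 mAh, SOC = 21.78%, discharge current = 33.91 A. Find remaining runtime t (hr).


Convert: C_total = 15490 mAh = 15.49 Ah
Step 1: remaining = SOC/100 * C_total = 21.78/100 * 15.49 = 3.3737 Ah
Step 2: t = remaining / I = 3.3737 / 33.91 = 0.09949 hr

0.09949 hr


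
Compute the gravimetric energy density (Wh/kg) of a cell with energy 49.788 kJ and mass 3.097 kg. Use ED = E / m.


Convert: E = 49.788 kJ = 13.83 Wh
ED = E / m = 13.83 / 3.097 = 4.466 Wh/kg

4.466 Wh/kg


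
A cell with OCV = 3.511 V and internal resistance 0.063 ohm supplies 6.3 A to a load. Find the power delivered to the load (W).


Step 1: V_terminal = OCV - I*R = 3.511 - 6.3 * 0.063 = 3.1141 V
Step 2: P_out = V_terminal * I = 3.1141 * 6.3 = 19.62 W

19.62 W


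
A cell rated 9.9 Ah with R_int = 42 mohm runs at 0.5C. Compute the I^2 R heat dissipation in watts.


Convert: R = 42 mohm = 0.042 ohm
Step 1: I = C_rate * capacity = 0.5 * 9.9 = 4.95 A
Step 2: Q = I^2 * R = 4.95^2 * 0.042 = 24.503 * 0.042 = 1.029 W

1.029 W


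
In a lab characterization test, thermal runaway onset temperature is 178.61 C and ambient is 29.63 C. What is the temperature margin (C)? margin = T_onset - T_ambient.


Safety margin = 178.61 C - 29.63 C = 148.98 C

148.98 C


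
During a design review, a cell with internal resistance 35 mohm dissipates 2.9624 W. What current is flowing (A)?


Convert: R = 35 mohm = 0.035 ohm
I = sqrt(Q / R) = sqrt(2.9624 / 0.035) = sqrt(84.64) = 9.200 A

9.200 A


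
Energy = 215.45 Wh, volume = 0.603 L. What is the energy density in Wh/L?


ED = E / V = 215.45 / 0.603 = 357.3 Wh/L

357.3 Wh/L


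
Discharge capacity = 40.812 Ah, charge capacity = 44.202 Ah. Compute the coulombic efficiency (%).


Coulombic efficiency = 40.812/44.202 * 100% = 92.33%

92.33%


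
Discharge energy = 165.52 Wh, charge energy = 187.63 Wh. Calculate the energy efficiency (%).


eta_e = E_dis / E_chg * 100 = 165.52 / 187.63 * 100 = 88.22%

88.22%


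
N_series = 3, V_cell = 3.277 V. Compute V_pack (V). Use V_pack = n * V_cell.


V_pack = n * V_cell = 3 * 3.277 = 9.831 V

9.831 V


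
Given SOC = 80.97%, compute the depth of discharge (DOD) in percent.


Complement of SOC: DOD = 100% - 80.97% = 19.03%

19.03%


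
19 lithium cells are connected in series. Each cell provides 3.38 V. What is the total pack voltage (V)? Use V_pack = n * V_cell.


V_pack = n * V_cell = 19 * 3.38 = 64.22 V

64.22 V


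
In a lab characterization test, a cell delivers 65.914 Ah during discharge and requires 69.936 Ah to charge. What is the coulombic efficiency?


Coulombic efficiency = 65.914/69.936 * 100% = 94.25%

94.25%


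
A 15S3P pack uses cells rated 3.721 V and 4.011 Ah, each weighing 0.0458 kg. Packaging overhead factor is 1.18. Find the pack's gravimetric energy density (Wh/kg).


Step 1: V_pack = 15 * 3.721 = 55.815 V
Step 2: C_pack = 3 * 4.011 = 12.033 Ah
Step 3: E_pack = V_pack * C_pack = 55.815 * 12.033 = 671.62 Wh
Step 4: m_pack = 15 * 3 * 0.0458 * 1.18 = 2.432 kg
Step 5: ED = E_pack / m_pack = 671.62 / 2.432 = 276.2 Wh/kg

276.2 Wh/kg


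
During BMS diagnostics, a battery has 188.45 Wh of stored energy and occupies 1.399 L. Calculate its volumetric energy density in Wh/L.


Volumetric ED = 188.45 Wh / 1.399 L = 134.7 Wh/L

134.7 Wh/L


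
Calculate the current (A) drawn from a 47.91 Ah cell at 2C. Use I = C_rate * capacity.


I = C_rate * capacity = 2 * 47.91 = 95.82 A

95.82 A


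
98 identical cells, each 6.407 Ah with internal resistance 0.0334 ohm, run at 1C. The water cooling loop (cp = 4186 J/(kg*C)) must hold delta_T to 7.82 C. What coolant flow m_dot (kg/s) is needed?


Step 1: I = 1 * 6.407 = 6.407 A
Step 2: Q_cell = I^2 * R = 6.407^2 * 0.0334 = 1.3711 W
Step 3: Q_total = 98 * 1.3711 = 134.37 W
Step 4: m_dot = Q_total / (cp * dT) = 134.37 / (4186 * 7.82) = 0.004105 kg/s

0.004105 kg/s


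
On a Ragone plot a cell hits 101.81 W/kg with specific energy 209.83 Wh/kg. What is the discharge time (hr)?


t = E / P = 209.83 / 101.81 = 2.061 hr

2.061 hr


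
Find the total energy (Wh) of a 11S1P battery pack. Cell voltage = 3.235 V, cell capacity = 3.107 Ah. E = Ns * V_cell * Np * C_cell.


V_pack = 11 * 3.235 = 35.585 V
C_pack = 1 * 3.107 = 3.107 Ah
E = V_pack * C_pack = 35.585 * 3.107 = 110.6 Wh

110.6 Wh
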